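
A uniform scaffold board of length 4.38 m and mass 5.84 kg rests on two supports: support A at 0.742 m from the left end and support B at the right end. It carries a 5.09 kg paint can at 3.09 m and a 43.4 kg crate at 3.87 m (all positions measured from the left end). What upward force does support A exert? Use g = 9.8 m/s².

R_A ≈ 112 N

Choose support B as the axis so its reaction then has zero moment arm.
Beam weight: 5.84 × 9.8 = 57.23 N down at 2.19 m → arm 2.19 m, τ = 57.23 × 2.19 = 125.3 N·m counterclockwise.
Paint can: 5.09 × 9.8 = 49.88 N down at 3.09 m → arm 1.29 m, τ = 49.88 × 1.29 = 64.35 N·m counterclockwise.
Crate: 43.4 × 9.8 = 425.3 N down at 3.87 m → arm 0.51 m, τ = 425.3 × 0.51 = 216.9 N·m counterclockwise.
Net load moment about support B = 406.5 N·m counterclockwise.
Reaction R at support A is upward at 0.742 m, arm 3.638 m → moment R × 3.638 clockwise.
Setting net torque to zero: R × 3.638 = 406.5 → R = 112 N.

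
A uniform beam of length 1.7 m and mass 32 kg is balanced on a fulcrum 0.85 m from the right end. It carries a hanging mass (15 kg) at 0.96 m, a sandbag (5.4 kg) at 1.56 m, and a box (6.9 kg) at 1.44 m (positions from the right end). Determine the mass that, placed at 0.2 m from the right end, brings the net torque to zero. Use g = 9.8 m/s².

Taking torques about the fulcrum (at 0.85 m from the right end):
Beam weight: acts at the fulcrum, moment arm 0 → no torque.
Hanging mass: 15 × 9.8 = 147 N down at 0.96 m → arm 0.11 m, τ = 147 × 0.11 = 16.17 N·m counterclockwise.
Sandbag: 5.4 × 9.8 = 52.92 N down at 1.56 m → arm 0.71 m, τ = 52.92 × 0.71 = 37.57 N·m counterclockwise.
Box: 6.9 × 9.8 = 67.62 N down at 1.44 m → arm 0.59 m, τ = 67.62 × 0.59 = 39.9 N·m counterclockwise.
Net moment of known loads = 93.64 N·m counterclockwise.
An unknown mass m at 0.2 m has arm 0.65 m; its moment is m·g·0.65 clockwise.
For rotational equilibrium, m × 9.8 × 0.65 = 93.64, so m = 93.64 / (9.8 × 0.65) = 14.7 kg.

m ≈ 14.7 kg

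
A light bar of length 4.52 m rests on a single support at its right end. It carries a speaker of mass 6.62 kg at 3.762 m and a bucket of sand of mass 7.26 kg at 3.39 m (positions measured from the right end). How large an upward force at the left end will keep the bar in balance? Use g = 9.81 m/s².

F ≈ 107 N

Choose the right end as the axis so the unknown pivot reaction has zero arm there.
Speaker: 6.62 × 9.81 = 64.94 N down at 3.762 m → arm 3.762 m, τ = 64.94 × 3.762 = 244.3 N·m counterclockwise.
Bucket of sand: 7.26 × 9.81 = 71.22 N down at 3.39 m → arm 3.39 m, τ = 71.22 × 3.39 = 241.4 N·m counterclockwise.
Net moment of the loads = 485.7 N·m counterclockwise.
The upward force F acts at the left end, arm 4.52 m, giving F × 4.52 clockwise.
Balancing moments: F × 4.52 = 485.7, giving F = 485.7 / 4.52 = 107 N.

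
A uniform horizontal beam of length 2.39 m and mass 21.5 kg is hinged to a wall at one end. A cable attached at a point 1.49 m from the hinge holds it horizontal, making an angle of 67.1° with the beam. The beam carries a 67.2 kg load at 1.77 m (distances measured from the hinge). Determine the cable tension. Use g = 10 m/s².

T ≈ 1050 N

Choose the hinge as the axis so the unknown hinge reaction has zero arm there.
Beam weight: 21.5 × 10 = 215 N down at 1.195 m → arm 1.195 m, τ = 215 × 1.195 = 256.9 N·m clockwise.
Load: 67.2 × 10 = 672 N down at 1.77 m → arm 1.77 m, τ = 672 × 1.77 = 1189 N·m clockwise.
Total clockwise load moment = 1446 N·m.
The cable tension T acts at 1.49 m; only its component perpendicular to the beam, T sinθ, produces torque. sin 67.1° = 0.9212.
Στ = 0 ⇒ T × 1.49 × 0.9212 = 1446 ⇒ T = 1446 / 1.373 = 1050 N.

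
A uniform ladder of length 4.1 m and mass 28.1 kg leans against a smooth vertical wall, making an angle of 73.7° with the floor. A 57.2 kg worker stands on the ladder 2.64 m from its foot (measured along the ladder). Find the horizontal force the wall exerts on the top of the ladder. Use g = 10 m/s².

Choose the foot of the ladder as the axis so the floor normal and friction both act there and drop out.
Ladder weight 28.1×10 = 281 N acts at 2.05 m along the ladder; its horizontal arm is 2.05·cos73.7° = 0.5754 m → τ = 161.7 N·m clockwise.
Worker: 57.2×10 = 572 N at 2.64 m → arm 0.741 m → τ = 423.9 N·m clockwise.
Wall normal N acts horizontally at the top; its moment arm is the height L sinθ = 4.1·sin73.7° = 3.935 m, counterclockwise.
Στ = 0 ⇒ N × 3.935 = 585.6 ⇒ N = 149 N.

N_wall ≈ 149 N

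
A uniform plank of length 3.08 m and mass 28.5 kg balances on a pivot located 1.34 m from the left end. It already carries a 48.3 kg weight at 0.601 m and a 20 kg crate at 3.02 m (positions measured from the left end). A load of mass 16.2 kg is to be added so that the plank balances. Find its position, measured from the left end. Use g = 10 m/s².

x ≈ 1.12 m from the left end

About the pivot (at 1.34 m from the left end):
Beam weight: 28.5 × 10 = 285 N down at 1.54 m → arm 0.2 m, τ = 285 × 0.2 = 57 N·m clockwise.
Weight: 48.3 × 10 = 483 N down at 0.601 m → arm 0.739 m, τ = 483 × 0.739 = 356.9 N·m counterclockwise.
Crate: 20 × 10 = 200 N down at 3.02 m → arm 1.68 m, τ = 200 × 1.68 = 336 N·m clockwise.
Net moment of existing loads = 36.1 N·m clockwise.
The load weighs 16.2 × 10 = 162 N and must supply an equal counterclockwise moment, so its lever arm about the pivot is 36.1 / 162 = 0.223 m.
That puts it at 1.34 − 0.223 = 1.12 m from the left end.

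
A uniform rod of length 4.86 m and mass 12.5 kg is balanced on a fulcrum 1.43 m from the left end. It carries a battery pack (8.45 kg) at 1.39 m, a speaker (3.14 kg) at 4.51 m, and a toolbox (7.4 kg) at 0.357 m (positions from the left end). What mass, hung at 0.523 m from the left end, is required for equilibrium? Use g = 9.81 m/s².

Choose the fulcrum (at 1.43 m from the left end) as the axis so the support reaction has zero arm there.
Beam weight: 12.5 × 9.81 = 122.6 N down at 2.43 m → arm 1 m, τ = 122.6 × 1 = 122.6 N·m clockwise.
Battery pack: 8.45 × 9.81 = 82.89 N down at 1.39 m → arm 0.04 m, τ = 82.89 × 0.04 = 3.316 N·m counterclockwise.
Speaker: 3.14 × 9.81 = 30.8 N down at 4.51 m → arm 3.08 m, τ = 30.8 × 3.08 = 94.86 N·m clockwise.
Toolbox: 7.4 × 9.81 = 72.59 N down at 0.357 m → arm 1.073 m, τ = 72.59 × 1.073 = 77.89 N·m counterclockwise.
Net moment of known loads = 136.3 N·m clockwise.
An unknown mass m at 0.523 m has arm 0.907 m; its moment is m·g·0.907 counterclockwise.
Balancing moments: m × 9.81 × 0.907 = 136.3, giving m = 136.3 / (9.81 × 0.907) = 15.3 kg.

m ≈ 15.3 kg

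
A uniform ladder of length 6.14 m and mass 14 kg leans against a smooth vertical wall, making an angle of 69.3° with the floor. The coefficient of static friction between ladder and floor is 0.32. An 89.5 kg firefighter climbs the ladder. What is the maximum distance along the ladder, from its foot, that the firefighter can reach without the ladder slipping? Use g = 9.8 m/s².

Taking torques about the foot of the ladder:
Ladder weight 14×9.8 = 137.2 N acts at 3.07 m along the ladder; its horizontal arm is 3.07·cos69.3° = 1.085 m → τ = 148.9 N·m clockwise.
Firefighter weight 89.5×9.8 = 877.1 N at distance d → arm d·cos69.3° → τ = 877.1·d·0.3535 clockwise.
Wall normal N at the top has arm L sinθ = 5.744 m counterclockwise, so Στ = 0 gives N·5.744 = 148.9 + 310.1·d.
ΣFy = 0 ⇒ N_floor = 1014 N, so the maximum friction is μ_s·N_floor = 0.32×1014 = 324.5 N. ΣFx = 0 ⇒ N_wall = f, so at the slipping point N = 324.5 N.
Substituting: 324.5×5.744 = 148.9 + 310.1·d ⇒ d = (1864 − 148.9) / 310.1 = 5.53 m.

d ≈ 5.53 m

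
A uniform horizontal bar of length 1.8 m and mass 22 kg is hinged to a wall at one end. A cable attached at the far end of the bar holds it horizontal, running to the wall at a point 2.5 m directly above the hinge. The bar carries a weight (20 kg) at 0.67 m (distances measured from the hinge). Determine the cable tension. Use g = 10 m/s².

Taking torques about the hinge:
Beam weight: 22 × 10 = 220 N down at 0.9 m → arm 0.9 m, τ = 220 × 0.9 = 198 N·m clockwise.
Weight: 20 × 10 = 200 N down at 0.67 m → arm 0.67 m, τ = 200 × 0.67 = 134 N·m clockwise.
Total clockwise load moment = 332 N·m.
The cable tension T acts at 1.8 m; only its component perpendicular to the bar, T sinθ, produces torque. sinθ = h/√(h²+d²) = 2.5/√(2.5²+1.8²) = 0.8115.
Setting net torque to zero: T × 1.8 × 0.8115 = 332 → T = 332 / 1.461 = 227 N.

T ≈ 227 N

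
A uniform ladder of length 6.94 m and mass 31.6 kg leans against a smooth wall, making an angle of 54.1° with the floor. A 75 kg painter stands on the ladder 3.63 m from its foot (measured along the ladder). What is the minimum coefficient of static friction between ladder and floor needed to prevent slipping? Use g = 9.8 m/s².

μ_min ≈ 0.374

Sum moments about the foot of the ladder (the floor normal and friction both act there and drop out).
Ladder weight 31.6×9.8 = 309.7 N acts at 3.47 m along the ladder; its horizontal arm is 3.47·cos54.1° = 2.035 m → τ = 630.2 N·m clockwise.
Painter: 75×9.8 = 735 N at 3.63 m → arm 2.129 m → τ = 1565 N·m clockwise.
Wall normal N acts horizontally at the top; its moment arm is the height L sinθ = 6.94·sin54.1° = 5.622 m, counterclockwise.
Στ = 0 ⇒ N × 5.622 = 2195 ⇒ N = 390.4 N.
ΣFx = 0 ⇒ f = N_wall = 390.4 N. ΣFy = 0 ⇒ N_floor = 1045 N.
μ_min = f / N_floor = 390.4 / 1045 = 0.374.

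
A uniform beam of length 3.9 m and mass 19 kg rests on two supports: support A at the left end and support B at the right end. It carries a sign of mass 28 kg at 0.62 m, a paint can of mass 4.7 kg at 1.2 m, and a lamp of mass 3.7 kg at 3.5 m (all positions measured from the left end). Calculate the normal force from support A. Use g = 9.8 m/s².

Sum moments about support B (its reaction then has zero moment arm).
Beam weight: 19 × 9.8 = 186.2 N down at 1.95 m → arm 1.95 m, τ = 186.2 × 1.95 = 363.1 N·m counterclockwise.
Sign: 28 × 9.8 = 274.4 N down at 0.62 m → arm 3.28 m, τ = 274.4 × 3.28 = 900 N·m counterclockwise.
Paint can: 4.7 × 9.8 = 46.06 N down at 1.2 m → arm 2.7 m, τ = 46.06 × 2.7 = 124.4 N·m counterclockwise.
Lamp: 3.7 × 9.8 = 36.26 N down at 3.5 m → arm 0.4 m, τ = 36.26 × 0.4 = 14.5 N·m counterclockwise.
Net load moment about support B = 1402 N·m counterclockwise.
Reaction R at support A is upward at 0 m, arm 3.9 m → moment R × 3.9 clockwise.
Στ = 0 ⇒ R × 3.9 = 1402 ⇒ R = 359 N.

R_A ≈ 359 N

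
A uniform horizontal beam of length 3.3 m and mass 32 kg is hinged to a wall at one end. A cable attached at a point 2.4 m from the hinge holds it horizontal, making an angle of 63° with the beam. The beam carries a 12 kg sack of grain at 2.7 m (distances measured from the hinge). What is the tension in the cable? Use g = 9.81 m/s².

Take moments about the hinge.
Beam weight: 32 × 9.81 = 313.9 N down at 1.65 m → arm 1.65 m, τ = 313.9 × 1.65 = 517.9 N·m clockwise.
Sack of grain: 12 × 9.81 = 117.7 N down at 2.7 m → arm 2.7 m, τ = 117.7 × 2.7 = 317.8 N·m clockwise.
Total clockwise load moment = 835.7 N·m.
The cable tension T acts at 2.4 m; only its component perpendicular to the beam, T sinθ, produces torque. sin 63° = 0.891.
For rotational equilibrium, T × 2.4 × 0.891 = 835.7, so T = 835.7 / 2.138 = 391 N.

T ≈ 391 N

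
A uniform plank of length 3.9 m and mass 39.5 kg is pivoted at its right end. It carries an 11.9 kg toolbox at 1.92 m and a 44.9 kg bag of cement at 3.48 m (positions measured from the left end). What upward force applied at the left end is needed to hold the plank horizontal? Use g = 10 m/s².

F ≈ 306 N

Choose the right end as the axis so the unknown pivot reaction has zero arm there.
Beam weight: 39.5 × 10 = 395 N down at 1.95 m → arm 1.95 m, τ = 395 × 1.95 = 770.2 N·m counterclockwise.
Toolbox: 11.9 × 10 = 119 N down at 1.92 m → arm 1.98 m, τ = 119 × 1.98 = 235.6 N·m counterclockwise.
Bag of cement: 44.9 × 10 = 449 N down at 3.48 m → arm 0.42 m, τ = 449 × 0.42 = 188.6 N·m counterclockwise.
Net moment of the loads = 1194 N·m counterclockwise.
The upward force F acts at the left end, arm 3.9 m, giving F × 3.9 clockwise.
Setting net torque to zero: F × 3.9 = 1194 → F = 1194 / 3.9 = 306 N.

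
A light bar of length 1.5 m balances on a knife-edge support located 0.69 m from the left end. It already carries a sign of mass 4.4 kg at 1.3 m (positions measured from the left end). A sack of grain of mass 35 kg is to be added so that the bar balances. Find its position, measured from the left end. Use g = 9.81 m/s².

x ≈ 0.613 m from the left end

Sum moments about the knife-edge support (at 0.69 m from the left end) (the support reaction has zero arm there).
Sign: 4.4 × 9.81 = 43.16 N down at 1.3 m → arm 0.61 m, τ = 43.16 × 0.61 = 26.33 N·m clockwise.
Net moment of existing loads = 26.33 N·m clockwise.
The sack of grain weighs 35 × 9.81 = 343.4 N and must supply an equal counterclockwise moment, so its lever arm about the knife-edge support is 26.33 / 343.4 = 0.0767 m.
That puts it at 0.69 − 0.0767 = 0.613 m from the left end.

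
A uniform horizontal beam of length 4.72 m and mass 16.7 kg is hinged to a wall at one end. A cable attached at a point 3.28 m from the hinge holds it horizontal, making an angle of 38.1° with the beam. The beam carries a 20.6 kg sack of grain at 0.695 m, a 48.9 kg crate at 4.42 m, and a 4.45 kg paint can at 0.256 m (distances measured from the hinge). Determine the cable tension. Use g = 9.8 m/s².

T ≈ 1310 N

Taking torques about the hinge:
Beam weight: 16.7 × 9.8 = 163.7 N down at 2.36 m → arm 2.36 m, τ = 163.7 × 2.36 = 386.3 N·m clockwise.
Sack of grain: 20.6 × 9.8 = 201.9 N down at 0.695 m → arm 0.695 m, τ = 201.9 × 0.695 = 140.3 N·m clockwise.
Crate: 48.9 × 9.8 = 479.2 N down at 4.42 m → arm 4.42 m, τ = 479.2 × 4.42 = 2118 N·m clockwise.
Paint can: 4.45 × 9.8 = 43.61 N down at 0.256 m → arm 0.256 m, τ = 43.61 × 0.256 = 11.16 N·m clockwise.
Total clockwise load moment = 2656 N·m.
The cable tension T acts at 3.28 m; only its component perpendicular to the beam, T sinθ, produces torque. sin 38.1° = 0.617.
Setting net torque to zero: T × 3.28 × 0.617 = 2656 → T = 2656 / 2.024 = 1310 N.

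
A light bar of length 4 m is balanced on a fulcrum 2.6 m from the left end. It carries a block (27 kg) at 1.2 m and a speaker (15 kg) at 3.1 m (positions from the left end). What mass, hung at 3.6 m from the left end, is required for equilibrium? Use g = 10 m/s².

About the fulcrum (at 2.6 m from the left end):
Block: 27 × 10 = 270 N down at 1.2 m → arm 1.4 m, τ = 270 × 1.4 = 378 N·m counterclockwise.
Speaker: 15 × 10 = 150 N down at 3.1 m → arm 0.5 m, τ = 150 × 0.5 = 75 N·m clockwise.
Net moment of known loads = 303 N·m counterclockwise.
An unknown mass m at 3.6 m has arm 1 m; its moment is m·g·1 clockwise.
Στ = 0 ⇒ m × 10 × 1 = 303 ⇒ m = 303 / (10 × 1) = 30.3 kg.

m ≈ 30.3 kg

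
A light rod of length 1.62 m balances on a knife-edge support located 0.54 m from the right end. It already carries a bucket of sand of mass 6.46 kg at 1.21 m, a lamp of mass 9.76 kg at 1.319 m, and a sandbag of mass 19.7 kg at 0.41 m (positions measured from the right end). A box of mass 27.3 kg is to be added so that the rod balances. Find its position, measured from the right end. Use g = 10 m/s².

Taking torques about the knife-edge support (at 0.54 m from the right end):
Bucket of sand: 6.46 × 10 = 64.6 N down at 1.21 m → arm 0.67 m, τ = 64.6 × 0.67 = 43.28 N·m counterclockwise.
Lamp: 9.76 × 10 = 97.6 N down at 1.319 m → arm 0.779 m, τ = 97.6 × 0.779 = 76.03 N·m counterclockwise.
Sandbag: 19.7 × 10 = 197 N down at 0.41 m → arm 0.13 m, τ = 197 × 0.13 = 25.61 N·m clockwise.
Net moment of existing loads = 93.7 N·m counterclockwise.
The box weighs 27.3 × 10 = 273 N and must supply an equal clockwise moment, so its lever arm about the knife-edge support is 93.7 / 273 = 0.343 m.
That puts it at 0.54 − 0.343 = 0.197 m from the right end.

x ≈ 0.197 m from the right end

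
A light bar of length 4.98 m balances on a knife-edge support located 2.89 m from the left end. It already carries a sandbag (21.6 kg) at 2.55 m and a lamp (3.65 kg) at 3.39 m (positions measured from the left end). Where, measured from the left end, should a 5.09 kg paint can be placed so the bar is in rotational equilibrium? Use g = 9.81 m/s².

x ≈ 3.97 m from the left end

Sum moments about the knife-edge support (at 2.89 m from the left end) (the support reaction has zero arm there).
Sandbag: 21.6 × 9.81 = 211.9 N down at 2.55 m → arm 0.34 m, τ = 211.9 × 0.34 = 72.05 N·m counterclockwise.
Lamp: 3.65 × 9.81 = 35.81 N down at 3.39 m → arm 0.5 m, τ = 35.81 × 0.5 = 17.91 N·m clockwise.
Net moment of existing loads = 54.14 N·m counterclockwise.
The paint can weighs 5.09 × 9.81 = 49.93 N and must supply an equal clockwise moment, so its lever arm about the knife-edge support is 54.14 / 49.93 = 1.08 m.
That puts it at 2.89 + 1.08 = 3.97 m from the left end.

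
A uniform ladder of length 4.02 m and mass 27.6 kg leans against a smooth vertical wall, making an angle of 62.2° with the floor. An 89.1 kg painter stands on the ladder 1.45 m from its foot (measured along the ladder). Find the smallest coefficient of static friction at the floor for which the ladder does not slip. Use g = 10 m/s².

μ_min ≈ 0.208

About the foot of the ladder:
Ladder weight 27.6×10 = 276 N acts at 2.01 m along the ladder; its horizontal arm is 2.01·cos62.2° = 0.9374 m → τ = 258.7 N·m clockwise.
Painter: 89.1×10 = 891 N at 1.45 m → arm 0.6763 m → τ = 602.6 N·m clockwise.
Wall normal N acts horizontally at the top; its moment arm is the height L sinθ = 4.02·sin62.2° = 3.556 m, counterclockwise.
Στ = 0 ⇒ N × 3.556 = 861.3 ⇒ N = 242.2 N.
ΣFx = 0 ⇒ f = N_wall = 242.2 N. ΣFy = 0 ⇒ N_floor = 1167 N.
μ_min = f / N_floor = 242.2 / 1167 = 0.208.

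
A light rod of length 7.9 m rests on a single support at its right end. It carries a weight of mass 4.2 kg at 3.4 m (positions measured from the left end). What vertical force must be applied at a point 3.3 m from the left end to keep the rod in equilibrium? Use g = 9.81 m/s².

Sum moments about the right end (the unknown pivot reaction has zero arm there).
Weight: 4.2 × 9.81 = 41.2 N down at 3.4 m → arm 4.5 m, τ = 41.2 × 4.5 = 185.4 N·m counterclockwise.
Net moment of the loads = 185.4 N·m counterclockwise.
The upward force F acts at a point 3.3 m from the left end, arm 4.6 m, giving F × 4.6 clockwise.
Setting net torque to zero: F × 4.6 = 185.4 → F = 185.4 / 4.6 = 40.3 N.

F ≈ 40.3 N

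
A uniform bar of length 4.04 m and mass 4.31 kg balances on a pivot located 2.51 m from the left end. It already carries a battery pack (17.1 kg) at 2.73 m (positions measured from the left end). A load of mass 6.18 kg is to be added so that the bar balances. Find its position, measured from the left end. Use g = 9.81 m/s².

Choose the pivot (at 2.51 m from the left end) as the axis so the support reaction has zero arm there.
Beam weight: 4.31 × 9.81 = 42.28 N down at 2.02 m → arm 0.49 m, τ = 42.28 × 0.49 = 20.72 N·m counterclockwise.
Battery pack: 17.1 × 9.81 = 167.8 N down at 2.73 m → arm 0.22 m, τ = 167.8 × 0.22 = 36.92 N·m clockwise.
Net moment of existing loads = 16.2 N·m clockwise.
The load weighs 6.18 × 9.81 = 60.63 N and must supply an equal counterclockwise moment, so its lever arm about the pivot is 16.2 / 60.63 = 0.267 m.
That puts it at 2.51 − 0.267 = 2.24 m from the left end.

x ≈ 2.24 m from the left end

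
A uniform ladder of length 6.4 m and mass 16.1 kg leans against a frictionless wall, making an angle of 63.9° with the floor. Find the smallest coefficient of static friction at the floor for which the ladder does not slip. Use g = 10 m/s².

Sum moments about the foot of the ladder (the floor normal and friction both act there and drop out).
Ladder weight 16.1×10 = 161 N acts at 3.2 m along the ladder; its horizontal arm is 3.2·cos63.9° = 1.408 m → τ = 226.7 N·m clockwise.
Wall normal N acts horizontally at the top; its moment arm is the height L sinθ = 6.4·sin63.9° = 5.747 m, counterclockwise.
Στ = 0 ⇒ N × 5.747 = 226.7 ⇒ N = 39.45 N.
ΣFx = 0 ⇒ f = N_wall = 39.45 N. ΣFy = 0 ⇒ N_floor = 161 N.
μ_min = f / N_floor = 39.45 / 161 = 0.245.

μ_min ≈ 0.245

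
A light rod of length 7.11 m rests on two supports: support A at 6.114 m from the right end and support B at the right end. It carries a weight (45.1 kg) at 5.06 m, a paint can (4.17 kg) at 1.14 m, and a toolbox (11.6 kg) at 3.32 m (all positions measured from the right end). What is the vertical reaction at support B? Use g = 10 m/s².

R_B ≈ 165 N

Take moments about support A.
Weight: 45.1 × 10 = 451 N down at 5.06 m → arm 1.054 m, τ = 451 × 1.054 = 475.4 N·m clockwise.
Paint can: 4.17 × 10 = 41.7 N down at 1.14 m → arm 4.974 m, τ = 41.7 × 4.974 = 207.4 N·m clockwise.
Toolbox: 11.6 × 10 = 116 N down at 3.32 m → arm 2.794 m, τ = 116 × 2.794 = 324.1 N·m clockwise.
Net load moment about support A = 1007 N·m clockwise.
Reaction R at support B is upward at 0 m, arm 6.114 m → moment R × 6.114 counterclockwise.
Balancing moments: R × 6.114 = 1007, giving R = 165 N.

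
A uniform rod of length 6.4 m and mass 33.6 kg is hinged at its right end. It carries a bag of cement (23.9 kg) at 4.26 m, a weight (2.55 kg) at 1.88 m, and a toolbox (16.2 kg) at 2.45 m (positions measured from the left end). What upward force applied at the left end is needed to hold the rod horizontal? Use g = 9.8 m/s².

Take moments about the right end.
Beam weight: 33.6 × 9.8 = 329.3 N down at 3.2 m → arm 3.2 m, τ = 329.3 × 3.2 = 1054 N·m counterclockwise.
Bag of cement: 23.9 × 9.8 = 234.2 N down at 4.26 m → arm 2.14 m, τ = 234.2 × 2.14 = 501.2 N·m counterclockwise.
Weight: 2.55 × 9.8 = 24.99 N down at 1.88 m → arm 4.52 m, τ = 24.99 × 4.52 = 113 N·m counterclockwise.
Toolbox: 16.2 × 9.8 = 158.8 N down at 2.45 m → arm 3.95 m, τ = 158.8 × 3.95 = 627.3 N·m counterclockwise.
Net moment of the loads = 2296 N·m counterclockwise.
The upward force F acts at the left end, arm 6.4 m, giving F × 6.4 clockwise.
Στ = 0 ⇒ F × 6.4 = 2296 ⇒ F = 2296 / 6.4 = 359 N.

F ≈ 359 N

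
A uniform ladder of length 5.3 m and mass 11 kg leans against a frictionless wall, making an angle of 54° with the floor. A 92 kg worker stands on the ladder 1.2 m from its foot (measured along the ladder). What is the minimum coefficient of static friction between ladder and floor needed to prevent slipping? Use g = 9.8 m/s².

Sum moments about the foot of the ladder (the floor normal and friction both act there and drop out).
Ladder weight 11×9.8 = 107.8 N acts at 2.65 m along the ladder; its horizontal arm is 2.65·cos54° = 1.558 m → τ = 168 N·m clockwise.
Worker: 92×9.8 = 901.6 N at 1.2 m → arm 0.7053 m → τ = 635.9 N·m clockwise.
Wall normal N acts horizontally at the top; its moment arm is the height L sinθ = 5.3·sin54° = 4.288 m, counterclockwise.
For rotational equilibrium, N × 4.288 = 803.9, so N = 187.5 N.
ΣFx = 0 ⇒ f = N_wall = 187.5 N. ΣFy = 0 ⇒ N_floor = 1009 N.
μ_min = f / N_floor = 187.5 / 1009 = 0.186.

μ_min ≈ 0.186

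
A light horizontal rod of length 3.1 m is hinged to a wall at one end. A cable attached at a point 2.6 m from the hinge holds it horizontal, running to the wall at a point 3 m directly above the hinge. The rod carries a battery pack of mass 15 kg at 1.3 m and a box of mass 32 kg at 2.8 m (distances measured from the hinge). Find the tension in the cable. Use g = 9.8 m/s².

Take moments about the hinge.
Battery pack: 15 × 9.8 = 147 N down at 1.3 m → arm 1.3 m, τ = 147 × 1.3 = 191.1 N·m clockwise.
Box: 32 × 9.8 = 313.6 N down at 2.8 m → arm 2.8 m, τ = 313.6 × 2.8 = 878.1 N·m clockwise.
Total clockwise load moment = 1069 N·m.
The cable tension T acts at 2.6 m; only its component perpendicular to the rod, T sinθ, produces torque. sinθ = h/√(h²+d²) = 3/√(3²+2.6²) = 0.7557.
Στ = 0 ⇒ T × 2.6 × 0.7557 = 1069 ⇒ T = 1069 / 1.965 = 544 N.

T ≈ 544 N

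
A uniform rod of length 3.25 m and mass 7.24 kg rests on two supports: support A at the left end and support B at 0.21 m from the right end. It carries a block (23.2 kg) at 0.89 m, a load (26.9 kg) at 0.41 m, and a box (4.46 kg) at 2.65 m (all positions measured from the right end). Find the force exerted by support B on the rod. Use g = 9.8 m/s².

R_B ≈ 469 N

About support A:
Beam weight: 7.24 × 9.8 = 70.95 N down at 1.625 m → arm 1.625 m, τ = 70.95 × 1.625 = 115.3 N·m clockwise.
Block: 23.2 × 9.8 = 227.4 N down at 0.89 m → arm 2.36 m, τ = 227.4 × 2.36 = 536.7 N·m clockwise.
Load: 26.9 × 9.8 = 263.6 N down at 0.41 m → arm 2.84 m, τ = 263.6 × 2.84 = 748.6 N·m clockwise.
Box: 4.46 × 9.8 = 43.71 N down at 2.65 m → arm 0.6 m, τ = 43.71 × 0.6 = 26.23 N·m clockwise.
Net load moment about support A = 1427 N·m clockwise.
Reaction R at support B is upward at 0.21 m, arm 3.04 m → moment R × 3.04 counterclockwise.
For rotational equilibrium, R × 3.04 = 1427, so R = 469 N.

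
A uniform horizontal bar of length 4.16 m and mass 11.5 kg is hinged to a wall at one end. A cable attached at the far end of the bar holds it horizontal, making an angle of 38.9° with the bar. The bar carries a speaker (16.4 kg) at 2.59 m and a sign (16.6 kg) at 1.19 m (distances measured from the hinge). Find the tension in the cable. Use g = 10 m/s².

T ≈ 330 N

Sum moments about the hinge (the unknown hinge reaction has zero arm there).
Beam weight: 11.5 × 10 = 115 N down at 2.08 m → arm 2.08 m, τ = 115 × 2.08 = 239.2 N·m clockwise.
Speaker: 16.4 × 10 = 164 N down at 2.59 m → arm 2.59 m, τ = 164 × 2.59 = 424.8 N·m clockwise.
Sign: 16.6 × 10 = 166 N down at 1.19 m → arm 1.19 m, τ = 166 × 1.19 = 197.5 N·m clockwise.
Total clockwise load moment = 861.5 N·m.
The cable tension T acts at 4.16 m; only its component perpendicular to the bar, T sinθ, produces torque. sin 38.9° = 0.628.
Balancing moments: T × 4.16 × 0.628 = 861.5, giving T = 861.5 / 2.612 = 330 N.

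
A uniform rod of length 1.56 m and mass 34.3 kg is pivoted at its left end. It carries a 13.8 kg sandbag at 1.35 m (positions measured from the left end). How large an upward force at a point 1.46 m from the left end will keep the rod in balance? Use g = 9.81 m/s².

Choose the left end as the axis so the unknown pivot reaction has zero arm there.
Beam weight: 34.3 × 9.81 = 336.5 N down at 0.78 m → arm 0.78 m, τ = 336.5 × 0.78 = 262.5 N·m clockwise.
Sandbag: 13.8 × 9.81 = 135.4 N down at 1.35 m → arm 1.35 m, τ = 135.4 × 1.35 = 182.8 N·m clockwise.
Net moment of the loads = 445.3 N·m clockwise.
The upward force F acts at a point 1.46 m from the left end, arm 1.46 m, giving F × 1.46 counterclockwise.
Balancing moments: F × 1.46 = 445.3, giving F = 445.3 / 1.46 = 305 N.

F ≈ 305 N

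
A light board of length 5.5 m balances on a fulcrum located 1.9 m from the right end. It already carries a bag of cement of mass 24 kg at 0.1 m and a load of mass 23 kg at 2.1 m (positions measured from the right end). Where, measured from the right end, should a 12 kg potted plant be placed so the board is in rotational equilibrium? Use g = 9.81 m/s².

x ≈ 5.12 m from the right end

About the fulcrum (at 1.9 m from the right end):
Bag of cement: 24 × 9.81 = 235.4 N down at 0.1 m → arm 1.8 m, τ = 235.4 × 1.8 = 423.7 N·m clockwise.
Load: 23 × 9.81 = 225.6 N down at 2.1 m → arm 0.2 m, τ = 225.6 × 0.2 = 45.12 N·m counterclockwise.
Net moment of existing loads = 378.6 N·m clockwise.
The potted plant weighs 12 × 9.81 = 117.7 N and must supply an equal counterclockwise moment, so its lever arm about the fulcrum is 378.6 / 117.7 = 3.22 m.
That puts it at 1.9 + 3.22 = 5.12 m from the right end.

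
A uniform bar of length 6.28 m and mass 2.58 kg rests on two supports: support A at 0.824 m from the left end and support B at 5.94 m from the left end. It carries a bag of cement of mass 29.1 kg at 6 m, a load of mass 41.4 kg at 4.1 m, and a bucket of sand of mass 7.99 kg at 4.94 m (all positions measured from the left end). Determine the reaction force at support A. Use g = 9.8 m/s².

Sum moments about support B (its reaction then has zero moment arm).
Beam weight: 2.58 × 9.8 = 25.28 N down at 3.14 m → arm 2.8 m, τ = 25.28 × 2.8 = 70.78 N·m counterclockwise.
Bag of cement: 29.1 × 9.8 = 285.2 N down at 6 m → arm 0.06 m, τ = 285.2 × 0.06 = 17.11 N·m clockwise.
Load: 41.4 × 9.8 = 405.7 N down at 4.1 m → arm 1.84 m, τ = 405.7 × 1.84 = 746.5 N·m counterclockwise.
Bucket of sand: 7.99 × 9.8 = 78.3 N down at 4.94 m → arm 1 m, τ = 78.3 × 1 = 78.3 N·m counterclockwise.
Net load moment about support B = 878.5 N·m counterclockwise.
Reaction R at support A is upward at 0.824 m, arm 5.116 m → moment R × 5.116 clockwise.
For rotational equilibrium, R × 5.116 = 878.5, so R = 172 N.

R_A ≈ 172 N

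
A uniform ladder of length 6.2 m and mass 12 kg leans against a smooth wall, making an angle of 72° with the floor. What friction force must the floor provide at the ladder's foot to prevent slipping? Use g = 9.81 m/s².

Sum moments about the foot of the ladder (the floor normal and friction both act there and drop out).
Ladder weight 12×9.81 = 117.7 N acts at 3.1 m along the ladder; its horizontal arm is 3.1·cos72° = 0.958 m → τ = 112.8 N·m clockwise.
Wall normal N acts horizontally at the top; its moment arm is the height L sinθ = 6.2·sin72° = 5.897 m, counterclockwise.
Setting net torque to zero: N × 5.897 = 112.8 → N = 19.1 N.
ΣFx = 0: friction at the foot balances the wall's push, so f = N_wall = 19.1 N.

f ≈ 19.1 N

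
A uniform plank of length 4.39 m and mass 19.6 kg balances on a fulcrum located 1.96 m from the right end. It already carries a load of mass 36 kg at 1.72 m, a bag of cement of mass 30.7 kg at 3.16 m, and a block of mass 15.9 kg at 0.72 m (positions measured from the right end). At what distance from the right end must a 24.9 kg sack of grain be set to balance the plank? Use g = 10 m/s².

x ≈ 1.43 m from the right end

Choose the fulcrum (at 1.96 m from the right end) as the axis so the support reaction has zero arm there.
Beam weight: 19.6 × 10 = 196 N down at 2.195 m → arm 0.235 m, τ = 196 × 0.235 = 46.06 N·m counterclockwise.
Load: 36 × 10 = 360 N down at 1.72 m → arm 0.24 m, τ = 360 × 0.24 = 86.4 N·m clockwise.
Bag of cement: 30.7 × 10 = 307 N down at 3.16 m → arm 1.2 m, τ = 307 × 1.2 = 368.4 N·m counterclockwise.
Block: 15.9 × 10 = 159 N down at 0.72 m → arm 1.24 m, τ = 159 × 1.24 = 197.2 N·m clockwise.
Net moment of existing loads = 130.9 N·m counterclockwise.
The sack of grain weighs 24.9 × 10 = 249 N and must supply an equal clockwise moment, so its lever arm about the fulcrum is 130.9 / 249 = 0.526 m.
That puts it at 1.96 − 0.526 = 1.43 m from the right end.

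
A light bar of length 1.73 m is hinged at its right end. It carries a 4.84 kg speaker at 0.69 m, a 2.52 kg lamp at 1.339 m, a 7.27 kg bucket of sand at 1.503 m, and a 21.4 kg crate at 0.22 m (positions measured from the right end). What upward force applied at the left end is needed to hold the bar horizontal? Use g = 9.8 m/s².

F ≈ 127 N

Take moments about the right end.
Speaker: 4.84 × 9.8 = 47.43 N down at 0.69 m → arm 0.69 m, τ = 47.43 × 0.69 = 32.73 N·m counterclockwise.
Lamp: 2.52 × 9.8 = 24.7 N down at 1.339 m → arm 1.339 m, τ = 24.7 × 1.339 = 33.07 N·m counterclockwise.
Bucket of sand: 7.27 × 9.8 = 71.25 N down at 1.503 m → arm 1.503 m, τ = 71.25 × 1.503 = 107.1 N·m counterclockwise.
Crate: 21.4 × 9.8 = 209.7 N down at 0.22 m → arm 0.22 m, τ = 209.7 × 0.22 = 46.13 N·m counterclockwise.
Net moment of the loads = 219 N·m counterclockwise.
The upward force F acts at the left end, arm 1.73 m, giving F × 1.73 clockwise.
Στ = 0 ⇒ F × 1.73 = 219 ⇒ F = 219 / 1.73 = 127 N.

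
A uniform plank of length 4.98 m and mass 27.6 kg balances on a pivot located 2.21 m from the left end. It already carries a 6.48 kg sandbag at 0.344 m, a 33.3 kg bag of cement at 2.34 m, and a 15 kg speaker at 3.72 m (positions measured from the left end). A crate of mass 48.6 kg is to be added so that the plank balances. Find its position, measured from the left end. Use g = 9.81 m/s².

x ≈ 1.74 m from the left end

Choose the pivot (at 2.21 m from the left end) as the axis so the support reaction has zero arm there.
Beam weight: 27.6 × 9.81 = 270.8 N down at 2.49 m → arm 0.28 m, τ = 270.8 × 0.28 = 75.82 N·m clockwise.
Sandbag: 6.48 × 9.81 = 63.57 N down at 0.344 m → arm 1.866 m, τ = 63.57 × 1.866 = 118.6 N·m counterclockwise.
Bag of cement: 33.3 × 9.81 = 326.7 N down at 2.34 m → arm 0.13 m, τ = 326.7 × 0.13 = 42.47 N·m clockwise.
Speaker: 15 × 9.81 = 147.2 N down at 3.72 m → arm 1.51 m, τ = 147.2 × 1.51 = 222.3 N·m clockwise.
Net moment of existing loads = 222 N·m clockwise.
The crate weighs 48.6 × 9.81 = 476.8 N and must supply an equal counterclockwise moment, so its lever arm about the pivot is 222 / 476.8 = 0.466 m.
That puts it at 2.21 − 0.466 = 1.74 m from the left end.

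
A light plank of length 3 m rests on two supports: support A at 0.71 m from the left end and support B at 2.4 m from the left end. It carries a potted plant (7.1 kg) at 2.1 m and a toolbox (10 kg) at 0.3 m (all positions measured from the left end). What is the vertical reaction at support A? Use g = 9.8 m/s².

Sum moments about support B (its reaction then has zero moment arm).
Potted plant: 7.1 × 9.8 = 69.58 N down at 2.1 m → arm 0.3 m, τ = 69.58 × 0.3 = 20.87 N·m counterclockwise.
Toolbox: 10 × 9.8 = 98 N down at 0.3 m → arm 2.1 m, τ = 98 × 2.1 = 205.8 N·m counterclockwise.
Net load moment about support B = 226.7 N·m counterclockwise.
Reaction R at support A is upward at 0.71 m, arm 1.69 m → moment R × 1.69 clockwise.
For rotational equilibrium, R × 1.69 = 226.7, so R = 134 N.

R_A ≈ 134 N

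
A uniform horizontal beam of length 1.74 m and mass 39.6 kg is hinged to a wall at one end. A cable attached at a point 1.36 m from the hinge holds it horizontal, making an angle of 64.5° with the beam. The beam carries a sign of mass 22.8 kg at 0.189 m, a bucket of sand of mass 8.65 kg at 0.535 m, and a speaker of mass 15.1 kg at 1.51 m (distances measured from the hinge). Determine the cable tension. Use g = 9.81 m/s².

About the hinge:
Beam weight: 39.6 × 9.81 = 388.5 N down at 0.87 m → arm 0.87 m, τ = 388.5 × 0.87 = 338 N·m clockwise.
Sign: 22.8 × 9.81 = 223.7 N down at 0.189 m → arm 0.189 m, τ = 223.7 × 0.189 = 42.28 N·m clockwise.
Bucket of sand: 8.65 × 9.81 = 84.86 N down at 0.535 m → arm 0.535 m, τ = 84.86 × 0.535 = 45.4 N·m clockwise.
Speaker: 15.1 × 9.81 = 148.1 N down at 1.51 m → arm 1.51 m, τ = 148.1 × 1.51 = 223.6 N·m clockwise.
Total clockwise load moment = 649.3 N·m.
The cable tension T acts at 1.36 m; only its component perpendicular to the beam, T sinθ, produces torque. sin 64.5° = 0.9026.
For rotational equilibrium, T × 1.36 × 0.9026 = 649.3, so T = 649.3 / 1.228 = 529 N.

T ≈ 529 N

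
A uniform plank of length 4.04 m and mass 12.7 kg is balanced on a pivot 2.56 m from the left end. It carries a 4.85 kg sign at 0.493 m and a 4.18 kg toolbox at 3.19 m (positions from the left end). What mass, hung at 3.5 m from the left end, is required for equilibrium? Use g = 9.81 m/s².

m ≈ 15.2 kg

Take moments about the pivot (at 2.56 m from the left end).
Beam weight: 12.7 × 9.81 = 124.6 N down at 2.02 m → arm 0.54 m, τ = 124.6 × 0.54 = 67.28 N·m counterclockwise.
Sign: 4.85 × 9.81 = 47.58 N down at 0.493 m → arm 2.067 m, τ = 47.58 × 2.067 = 98.35 N·m counterclockwise.
Toolbox: 4.18 × 9.81 = 41.01 N down at 3.19 m → arm 0.63 m, τ = 41.01 × 0.63 = 25.84 N·m clockwise.
Net moment of known loads = 139.8 N·m counterclockwise.
An unknown mass m at 3.5 m has arm 0.94 m; its moment is m·g·0.94 clockwise.
Setting net torque to zero: m × 9.81 × 0.94 = 139.8 → m = 139.8 / (9.81 × 0.94) = 15.2 kg.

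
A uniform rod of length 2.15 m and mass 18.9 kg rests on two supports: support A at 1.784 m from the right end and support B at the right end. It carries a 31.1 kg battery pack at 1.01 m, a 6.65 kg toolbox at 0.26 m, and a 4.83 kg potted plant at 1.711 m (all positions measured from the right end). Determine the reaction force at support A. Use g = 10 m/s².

R_A ≈ 346 N

About support B:
Beam weight: 18.9 × 10 = 189 N down at 1.075 m → arm 1.075 m, τ = 189 × 1.075 = 203.2 N·m counterclockwise.
Battery pack: 31.1 × 10 = 311 N down at 1.01 m → arm 1.01 m, τ = 311 × 1.01 = 314.1 N·m counterclockwise.
Toolbox: 6.65 × 10 = 66.5 N down at 0.26 m → arm 0.26 m, τ = 66.5 × 0.26 = 17.29 N·m counterclockwise.
Potted plant: 4.83 × 10 = 48.3 N down at 1.711 m → arm 1.711 m, τ = 48.3 × 1.711 = 82.64 N·m counterclockwise.
Net load moment about support B = 617.2 N·m counterclockwise.
Reaction R at support A is upward at 1.784 m, arm 1.784 m → moment R × 1.784 clockwise.
Setting net torque to zero: R × 1.784 = 617.2 → R = 346 N.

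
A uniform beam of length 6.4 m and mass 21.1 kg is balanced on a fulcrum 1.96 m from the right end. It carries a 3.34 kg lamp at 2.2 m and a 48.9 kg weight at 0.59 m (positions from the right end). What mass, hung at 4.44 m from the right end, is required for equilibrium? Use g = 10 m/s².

m ≈ 16.1 kg

Choose the fulcrum (at 1.96 m from the right end) as the axis so the support reaction has zero arm there.
Beam weight: 21.1 × 10 = 211 N down at 3.2 m → arm 1.24 m, τ = 211 × 1.24 = 261.6 N·m counterclockwise.
Lamp: 3.34 × 10 = 33.4 N down at 2.2 m → arm 0.24 m, τ = 33.4 × 0.24 = 8.016 N·m counterclockwise.
Weight: 48.9 × 10 = 489 N down at 0.59 m → arm 1.37 m, τ = 489 × 1.37 = 669.9 N·m clockwise.
Net moment of known loads = 400.3 N·m clockwise.
An unknown mass m at 4.44 m has arm 2.48 m; its moment is m·g·2.48 counterclockwise.
For rotational equilibrium, m × 10 × 2.48 = 400.3, so m = 400.3 / (10 × 2.48) = 16.1 kg.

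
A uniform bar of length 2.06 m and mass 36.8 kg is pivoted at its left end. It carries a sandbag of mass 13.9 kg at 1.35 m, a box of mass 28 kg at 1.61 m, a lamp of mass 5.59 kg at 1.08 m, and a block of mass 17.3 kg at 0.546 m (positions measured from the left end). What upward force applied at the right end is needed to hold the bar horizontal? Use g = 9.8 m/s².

F ≈ 558 N

Choose the left end as the axis so the unknown pivot reaction has zero arm there.
Beam weight: 36.8 × 9.8 = 360.6 N down at 1.03 m → arm 1.03 m, τ = 360.6 × 1.03 = 371.4 N·m clockwise.
Sandbag: 13.9 × 9.8 = 136.2 N down at 1.35 m → arm 1.35 m, τ = 136.2 × 1.35 = 183.9 N·m clockwise.
Box: 28 × 9.8 = 274.4 N down at 1.61 m → arm 1.61 m, τ = 274.4 × 1.61 = 441.8 N·m clockwise.
Lamp: 5.59 × 9.8 = 54.78 N down at 1.08 m → arm 1.08 m, τ = 54.78 × 1.08 = 59.16 N·m clockwise.
Block: 17.3 × 9.8 = 169.5 N down at 0.546 m → arm 0.546 m, τ = 169.5 × 0.546 = 92.55 N·m clockwise.
Net moment of the loads = 1149 N·m clockwise.
The upward force F acts at the right end, arm 2.06 m, giving F × 2.06 counterclockwise.
Στ = 0 ⇒ F × 2.06 = 1149 ⇒ F = 1149 / 2.06 = 558 N.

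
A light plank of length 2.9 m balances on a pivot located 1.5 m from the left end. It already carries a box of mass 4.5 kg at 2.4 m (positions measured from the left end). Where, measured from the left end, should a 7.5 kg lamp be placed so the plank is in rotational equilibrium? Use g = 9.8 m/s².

x ≈ 0.96 m from the left end

Taking torques about the pivot (at 1.5 m from the left end):
Box: 4.5 × 9.8 = 44.1 N down at 2.4 m → arm 0.9 m, τ = 44.1 × 0.9 = 39.69 N·m clockwise.
Net moment of existing loads = 39.69 N·m clockwise.
The lamp weighs 7.5 × 9.8 = 73.5 N and must supply an equal counterclockwise moment, so its lever arm about the pivot is 39.69 / 73.5 = 0.54 m.
That puts it at 1.5 − 0.54 = 0.96 m from the left end.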